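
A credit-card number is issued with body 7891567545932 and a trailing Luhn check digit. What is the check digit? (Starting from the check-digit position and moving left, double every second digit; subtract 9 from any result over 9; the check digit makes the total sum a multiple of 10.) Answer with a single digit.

1

Partial digits right→left: 2 3 9 5 4 5 7 6 5 1 9 8 7
Double every second digit counting from the check-digit position (so the 1st, 3rd, 5th, ... of the partial from the right).
  doubled (with −9 where >9): 4 9 8 5 1 9 5 → sum 41
  kept as-is: 3 5 5 6 1 8 → sum 28
Total = 41 + 28 = 69.
Check digit = (10 − (69 mod 10)) mod 10 = 1.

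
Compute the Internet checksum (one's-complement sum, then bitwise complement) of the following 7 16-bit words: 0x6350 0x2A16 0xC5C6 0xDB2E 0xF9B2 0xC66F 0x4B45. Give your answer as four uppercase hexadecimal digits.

One's-complement addition (fold any carry out of bit 15 back into bit 0):
  0x6350 + 0x2A16 = 0x08D66
  0x8D66 + 0xC5C6 = 0x1532C → wrap carry → 0x532D
  0x532D + 0xDB2E = 0x12E5B → wrap carry → 0x2E5C
  0x2E5C + 0xF9B2 = 0x1280E → wrap carry → 0x280F
  0x280F + 0xC66F = 0x0EE7E
  0xEE7E + 0x4B45 = 0x139C3 → wrap carry → 0x39C4
One's-complement sum = 0x39C4.
Checksum = ~0x39C4 & 0xFFFF = 0xC63B.

C63B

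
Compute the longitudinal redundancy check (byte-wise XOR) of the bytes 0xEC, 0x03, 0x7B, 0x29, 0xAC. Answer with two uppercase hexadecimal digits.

11

XOR the bytes together:
  start with 0xEC
  0xEC ⊕ 0x03 = 0xEF
  0xEF ⊕ 0x7B = 0x94
  0x94 ⊕ 0x29 = 0xBD
  0xBD ⊕ 0xAC = 0x11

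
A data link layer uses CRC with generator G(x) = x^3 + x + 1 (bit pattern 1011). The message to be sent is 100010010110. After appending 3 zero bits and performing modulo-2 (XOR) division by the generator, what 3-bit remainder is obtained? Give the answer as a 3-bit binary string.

Append 3 zeros: 100010010110000. Divide by 1011 (XOR where the leading bit is 1):
  pos 0: 1000 XOR 1011 = 0011
  pos 2: 1110 XOR 1011 = 0101
  pos 3: 1010 XOR 1011 = 0001
  pos 6: 1101 XOR 1011 = 0110
  pos 7: 1101 XOR 1011 = 0110
  pos 8: 1100 XOR 1011 = 0111
  pos 9: 1110 XOR 1011 = 0101
  pos 10: 1010 XOR 1011 = 0001
Remainder (last 3 bits) = 010. This is the CRC / FCS.

010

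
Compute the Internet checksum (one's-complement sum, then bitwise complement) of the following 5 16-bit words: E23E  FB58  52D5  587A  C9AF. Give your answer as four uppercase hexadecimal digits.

AD68

One's-complement addition (fold any carry out of bit 15 back into bit 0):
  0xE23E + 0xFB58 = 0x1DD96 → wrap carry → 0xDD97
  0xDD97 + 0x52D5 = 0x1306C → wrap carry → 0x306D
  0x306D + 0x587A = 0x088E7
  0x88E7 + 0xC9AF = 0x15296 → wrap carry → 0x5297
One's-complement sum = 0x5297.
Checksum = ~0x5297 & 0xFFFF = 0xAD68.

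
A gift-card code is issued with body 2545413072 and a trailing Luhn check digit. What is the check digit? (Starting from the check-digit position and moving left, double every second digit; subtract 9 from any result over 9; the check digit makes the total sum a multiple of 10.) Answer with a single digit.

2

Partial digits right→left: 2 7 0 3 1 4 5 4 5 2
Double every second digit counting from the check-digit position (so the 1st, 3rd, 5th, ... of the partial from the right).
  doubled (with −9 where >9): 4 0 2 1 1 → sum 8
  kept as-is: 7 3 4 4 2 → sum 20
Total = 8 + 20 = 28.
Check digit = (10 − (28 mod 10)) mod 10 = 2.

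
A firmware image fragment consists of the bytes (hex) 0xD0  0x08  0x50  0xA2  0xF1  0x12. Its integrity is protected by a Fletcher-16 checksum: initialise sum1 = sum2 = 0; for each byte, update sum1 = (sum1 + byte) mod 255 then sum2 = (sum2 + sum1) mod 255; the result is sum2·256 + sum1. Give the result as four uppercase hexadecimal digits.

Running sums (mod 255):
  after byte 0 (0xD0): sum1=208, sum2=208
  after byte 1 (0x08): sum1=216, sum2=169
  after byte 2 (0x50): sum1=41, sum2=210
  after byte 3 (0xA2): sum1=203, sum2=158
  after byte 4 (0xF1): sum1=189, sum2=92
  after byte 5 (0x12): sum1=207, sum2=44
Checksum = sum2·256 + sum1 = 44·256 + 207 = 11471 = 0x2CCF.

2CCF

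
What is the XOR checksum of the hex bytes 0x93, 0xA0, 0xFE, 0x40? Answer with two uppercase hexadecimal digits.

8D

XOR the bytes together:
  start with 0x93
  0x93 ⊕ 0xA0 = 0x33
  0x33 ⊕ 0xFE = 0xCD
  0xCD ⊕ 0x40 = 0x8D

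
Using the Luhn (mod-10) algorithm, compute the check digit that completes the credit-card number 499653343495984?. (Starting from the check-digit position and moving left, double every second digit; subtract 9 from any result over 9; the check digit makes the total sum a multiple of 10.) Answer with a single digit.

Partial digits right→left: 4 8 9 5 9 4 3 4 3 3 5 6 9 9 4
Double every second digit counting from the check-digit position (so the 1st, 3rd, 5th, ... of the partial from the right).
  doubled (with −9 where >9): 8 9 9 6 6 1 9 8 → sum 56
  kept as-is: 8 5 4 4 3 6 9 → sum 39
Total = 56 + 39 = 95.
Check digit = (10 − (95 mod 10)) mod 10 = 5.

5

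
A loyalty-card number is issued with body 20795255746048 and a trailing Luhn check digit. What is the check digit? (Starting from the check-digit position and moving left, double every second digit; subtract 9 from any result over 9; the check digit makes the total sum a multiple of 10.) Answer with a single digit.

5

Partial digits right→left: 8 4 0 6 4 7 5 5 2 5 9 7 0 2
Double every second digit counting from the check-digit position (so the 1st, 3rd, 5th, ... of the partial from the right).
  doubled (with −9 where >9): 7 0 8 1 4 9 0 → sum 29
  kept as-is: 4 6 7 5 5 7 2 → sum 36
Total = 29 + 36 = 65.
Check digit = (10 − (65 mod 10)) mod 10 = 5.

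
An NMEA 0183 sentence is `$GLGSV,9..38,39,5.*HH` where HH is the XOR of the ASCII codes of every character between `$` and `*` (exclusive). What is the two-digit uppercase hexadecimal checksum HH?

XOR the ASCII codes of the payload characters:
  'G' = 0x47 → acc = 0x47
  'L' = 0x4C → acc = 0x0B
  'G' = 0x47 → acc = 0x4C
  'S' = 0x53 → acc = 0x1F
  'V' = 0x56 → acc = 0x49
  ',' = 0x2C → acc = 0x65
  '9' = 0x39 → acc = 0x5C
  '.' = 0x2E → acc = 0x72
  '.' = 0x2E → acc = 0x5C
  '3' = 0x33 → acc = 0x6F
  '8' = 0x38 → acc = 0x57
  ',' = 0x2C → acc = 0x7B
  '3' = 0x33 → acc = 0x48
  '9' = 0x39 → acc = 0x71
  ',' = 0x2C → acc = 0x5D
  '5' = 0x35 → acc = 0x68
  '.' = 0x2E → acc = 0x46
Checksum = 0x46.

46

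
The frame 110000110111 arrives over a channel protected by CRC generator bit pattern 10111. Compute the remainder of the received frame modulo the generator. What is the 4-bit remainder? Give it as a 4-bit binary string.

Modulo-2 division of 110000110111 by 10111:
  pos 0: 11000 XOR 10111 = 01111
  pos 1: 11110 XOR 10111 = 01001
  pos 2: 10011 XOR 10111 = 00100
  pos 4: 10010 XOR 10111 = 00101
  pos 6: 10111 XOR 10111 = 00000
Remainder = 0001 (nonzero — an error is detected).

0001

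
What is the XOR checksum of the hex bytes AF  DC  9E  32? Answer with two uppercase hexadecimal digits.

DF

XOR the bytes together:
  start with 0xAF
  0xAF ⊕ 0xDC = 0x73
  0x73 ⊕ 0x9E = 0xED
  0xED ⊕ 0x32 = 0xDF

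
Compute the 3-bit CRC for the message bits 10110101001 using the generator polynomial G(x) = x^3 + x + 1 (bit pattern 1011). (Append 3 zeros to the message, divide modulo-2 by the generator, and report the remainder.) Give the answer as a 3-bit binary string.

100

Append 3 zeros: 10110101001000. Divide by 1011 (XOR where the leading bit is 1):
  pos 0: 1011 XOR 1011 = 0000
  pos 5: 1010 XOR 1011 = 0001
  pos 8: 1010 XOR 1011 = 0001
Remainder (last 3 bits) = 100. This is the CRC / FCS.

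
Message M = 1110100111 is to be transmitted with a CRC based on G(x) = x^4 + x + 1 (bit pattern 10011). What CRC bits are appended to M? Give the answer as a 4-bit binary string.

Append 4 zeros: 11101001110000. Divide by 10011 (XOR where the leading bit is 1):
  pos 0: 11101 XOR 10011 = 01110
  pos 1: 11100 XOR 10011 = 01111
  pos 2: 11110 XOR 10011 = 01101
  pos 3: 11011 XOR 10011 = 01000
  pos 4: 10001 XOR 10011 = 00010
  pos 7: 10100 XOR 10011 = 00111
  pos 9: 11100 XOR 10011 = 01111
Remainder (last 4 bits) = 1111. This is the CRC / FCS.

1111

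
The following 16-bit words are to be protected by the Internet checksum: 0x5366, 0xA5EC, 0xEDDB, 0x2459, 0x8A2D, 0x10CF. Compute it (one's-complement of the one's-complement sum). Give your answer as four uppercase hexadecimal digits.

One's-complement addition (fold any carry out of bit 15 back into bit 0):
  0x5366 + 0xA5EC = 0x0F952
  0xF952 + 0xEDDB = 0x1E72D → wrap carry → 0xE72E
  0xE72E + 0x2459 = 0x10B87 → wrap carry → 0x0B88
  0x0B88 + 0x8A2D = 0x095B5
  0x95B5 + 0x10CF = 0x0A684
One's-complement sum = 0xA684.
Checksum = ~0xA684 & 0xFFFF = 0x597B.

597B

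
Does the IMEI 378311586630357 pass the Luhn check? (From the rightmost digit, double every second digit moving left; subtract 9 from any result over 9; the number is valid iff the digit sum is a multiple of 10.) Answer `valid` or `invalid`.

From the right, keep odd positions and double even positions (subtract 9 from any doubled value over 9):
  doubled (positions 2,4,...): 1 0 3 7 2 6 5 → sum 24
  kept (positions 1,3,...): 7 3 3 6 5 1 8 3 → sum 36
Total = 60.
60 mod 10 = 0, so the number is valid.

valid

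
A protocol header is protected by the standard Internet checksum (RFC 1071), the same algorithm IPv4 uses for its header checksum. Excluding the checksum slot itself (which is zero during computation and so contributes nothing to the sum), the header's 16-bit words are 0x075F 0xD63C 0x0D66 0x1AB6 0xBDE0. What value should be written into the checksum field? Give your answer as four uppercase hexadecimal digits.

3C67

One's-complement addition (fold any carry out of bit 15 back into bit 0):
  0x075F + 0xD63C = 0x0DD9B
  0xDD9B + 0x0D66 = 0x0EB01
  0xEB01 + 0x1AB6 = 0x105B7 → wrap carry → 0x05B8
  0x05B8 + 0xBDE0 = 0x0C398
One's-complement sum = 0xC398.
Checksum = ~0xC398 & 0xFFFF = 0x3C67.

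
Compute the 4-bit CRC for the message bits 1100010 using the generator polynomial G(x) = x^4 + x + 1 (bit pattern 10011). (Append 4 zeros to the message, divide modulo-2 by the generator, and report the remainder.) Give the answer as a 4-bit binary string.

Append 4 zeros: 11000100000. Divide by 10011 (XOR where the leading bit is 1):
  pos 0: 11000 XOR 10011 = 01011
  pos 1: 10111 XOR 10011 = 00100
  pos 3: 10000 XOR 10011 = 00011
  pos 6: 11000 XOR 10011 = 01011
Remainder (last 4 bits) = 1011. This is the CRC / FCS.

1011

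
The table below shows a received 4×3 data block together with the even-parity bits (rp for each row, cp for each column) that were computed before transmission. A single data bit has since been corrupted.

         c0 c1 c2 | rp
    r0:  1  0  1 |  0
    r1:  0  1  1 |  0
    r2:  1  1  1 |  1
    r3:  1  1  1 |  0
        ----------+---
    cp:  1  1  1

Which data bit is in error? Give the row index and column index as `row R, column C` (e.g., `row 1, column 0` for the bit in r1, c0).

Recompute each row's even parity and compare to rp:
  r0: data parity 0, sent rp 0 → ok
  r1: data parity 0, sent rp 0 → ok
  r2: data parity 1, sent rp 1 → ok
  r3: data parity 1, sent rp 0 → mismatch
Recompute each column's even parity and compare to cp:
  c0: data parity 1, sent cp 1 → ok
  c1: data parity 1, sent cp 1 → ok
  c2: data parity 0, sent cp 1 → mismatch
Exactly one row (r3) and one column (c2) fail → the flipped bit is at their intersection.

row 3, column 2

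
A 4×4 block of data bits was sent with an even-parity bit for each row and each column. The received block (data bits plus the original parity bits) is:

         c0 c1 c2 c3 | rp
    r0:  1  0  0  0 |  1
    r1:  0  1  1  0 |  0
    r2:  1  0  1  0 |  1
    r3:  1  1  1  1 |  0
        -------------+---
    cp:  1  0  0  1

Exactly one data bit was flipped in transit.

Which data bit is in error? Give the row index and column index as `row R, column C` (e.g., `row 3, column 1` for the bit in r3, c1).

row 2, column 2

Recompute each row's even parity and compare to rp:
  r0: data parity 1, sent rp 1 → ok
  r1: data parity 0, sent rp 0 → ok
  r2: data parity 0, sent rp 1 → mismatch
  r3: data parity 0, sent rp 0 → ok
Recompute each column's even parity and compare to cp:
  c0: data parity 1, sent cp 1 → ok
  c1: data parity 0, sent cp 0 → ok
  c2: data parity 1, sent cp 0 → mismatch
  c3: data parity 1, sent cp 1 → ok
Exactly one row (r2) and one column (c2) fail → the flipped bit is at their intersection.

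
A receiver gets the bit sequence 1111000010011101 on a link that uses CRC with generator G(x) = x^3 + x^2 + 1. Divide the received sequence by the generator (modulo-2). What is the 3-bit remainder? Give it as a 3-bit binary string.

Modulo-2 division of 1111000010011101 by 1101:
  pos 0: 1111 XOR 1101 = 0010
  pos 2: 1000 XOR 1101 = 0101
  pos 3: 1010 XOR 1101 = 0111
  pos 4: 1110 XOR 1101 = 0011
  pos 6: 1110 XOR 1101 = 0011
  pos 8: 1101 XOR 1101 = 0000
  pos 12: 1101 XOR 1101 = 0000
Remainder = 000 (zero — the frame passes the CRC check).

000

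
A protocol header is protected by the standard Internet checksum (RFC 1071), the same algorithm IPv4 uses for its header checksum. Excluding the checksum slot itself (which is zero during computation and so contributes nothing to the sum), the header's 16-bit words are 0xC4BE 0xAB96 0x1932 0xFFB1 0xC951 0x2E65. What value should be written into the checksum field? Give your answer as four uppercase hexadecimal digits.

One's-complement addition (fold any carry out of bit 15 back into bit 0):
  0xC4BE + 0xAB96 = 0x17054 → wrap carry → 0x7055
  0x7055 + 0x1932 = 0x08987
  0x8987 + 0xFFB1 = 0x18938 → wrap carry → 0x8939
  0x8939 + 0xC951 = 0x1528A → wrap carry → 0x528B
  0x528B + 0x2E65 = 0x080F0
One's-complement sum = 0x80F0.
Checksum = ~0x80F0 & 0xFFFF = 0x7F0F.

7F0F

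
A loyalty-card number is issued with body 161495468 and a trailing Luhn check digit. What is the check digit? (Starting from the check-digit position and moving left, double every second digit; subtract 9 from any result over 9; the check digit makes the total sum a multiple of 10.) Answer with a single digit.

Partial digits right→left: 8 6 4 5 9 4 1 6 1
Double every second digit counting from the check-digit position (so the 1st, 3rd, 5th, ... of the partial from the right).
  doubled (with −9 where >9): 7 8 9 2 2 → sum 28
  kept as-is: 6 5 4 6 → sum 21
Total = 28 + 21 = 49.
Check digit = (10 − (49 mod 10)) mod 10 = 1.

1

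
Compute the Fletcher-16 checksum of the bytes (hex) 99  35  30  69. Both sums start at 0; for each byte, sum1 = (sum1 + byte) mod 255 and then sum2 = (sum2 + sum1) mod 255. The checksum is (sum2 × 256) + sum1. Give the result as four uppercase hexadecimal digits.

CF68

Running sums (mod 255):
  after byte 0 (99): sum1=153, sum2=153
  after byte 1 (35): sum1=206, sum2=104
  after byte 2 (30): sum1=254, sum2=103
  after byte 3 (69): sum1=104, sum2=207
Checksum = sum2·256 + sum1 = 207·256 + 104 = 53096 = 0xCF68.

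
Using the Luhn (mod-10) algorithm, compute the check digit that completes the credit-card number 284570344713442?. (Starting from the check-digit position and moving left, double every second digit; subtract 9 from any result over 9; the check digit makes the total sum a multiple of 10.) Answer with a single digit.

4

Partial digits right→left: 2 4 4 3 1 7 4 4 3 0 7 5 4 8 2
Double every second digit counting from the check-digit position (so the 1st, 3rd, 5th, ... of the partial from the right).
  doubled (with −9 where >9): 4 8 2 8 6 5 8 4 → sum 45
  kept as-is: 4 3 7 4 0 5 8 → sum 31
Total = 45 + 31 = 76.
Check digit = (10 − (76 mod 10)) mod 10 = 4.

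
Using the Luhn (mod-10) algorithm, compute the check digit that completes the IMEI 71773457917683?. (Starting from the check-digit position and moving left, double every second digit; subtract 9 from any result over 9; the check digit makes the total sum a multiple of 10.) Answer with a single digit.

Partial digits right→left: 3 8 6 7 1 9 7 5 4 3 7 7 1 7
Double every second digit counting from the check-digit position (so the 1st, 3rd, 5th, ... of the partial from the right).
  doubled (with −9 where >9): 6 3 2 5 8 5 2 → sum 31
  kept as-is: 8 7 9 5 3 7 7 → sum 46
Total = 31 + 46 = 77.
Check digit = (10 − (77 mod 10)) mod 10 = 3.

3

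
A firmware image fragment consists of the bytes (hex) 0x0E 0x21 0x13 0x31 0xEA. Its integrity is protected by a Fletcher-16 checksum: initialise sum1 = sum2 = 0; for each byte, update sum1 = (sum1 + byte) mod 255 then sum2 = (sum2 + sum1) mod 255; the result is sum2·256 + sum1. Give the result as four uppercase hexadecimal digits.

515E

Running sums (mod 255):
  after byte 0 (0x0E): sum1=14, sum2=14
  after byte 1 (0x21): sum1=47, sum2=61
  after byte 2 (0x13): sum1=66, sum2=127
  after byte 3 (0x31): sum1=115, sum2=242
  after byte 4 (0xEA): sum1=94, sum2=81
Checksum = sum2·256 + sum1 = 81·256 + 94 = 20830 = 0x515E.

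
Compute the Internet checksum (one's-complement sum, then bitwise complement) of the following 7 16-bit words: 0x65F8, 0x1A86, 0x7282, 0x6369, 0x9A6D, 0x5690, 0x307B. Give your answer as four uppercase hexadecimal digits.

881C

One's-complement addition (fold any carry out of bit 15 back into bit 0):
  0x65F8 + 0x1A86 = 0x0807E
  0x807E + 0x7282 = 0x0F300
  0xF300 + 0x6369 = 0x15669 → wrap carry → 0x566A
  0x566A + 0x9A6D = 0x0F0D7
  0xF0D7 + 0x5690 = 0x14767 → wrap carry → 0x4768
  0x4768 + 0x307B = 0x077E3
One's-complement sum = 0x77E3.
Checksum = ~0x77E3 & 0xFFFF = 0x881C.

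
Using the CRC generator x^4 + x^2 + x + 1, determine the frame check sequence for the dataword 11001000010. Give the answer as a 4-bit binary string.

Append 4 zeros: 110010000100000. Divide by 10111 (XOR where the leading bit is 1):
  pos 0: 11001 XOR 10111 = 01110
  pos 1: 11100 XOR 10111 = 01011
  pos 2: 10110 XOR 10111 = 00001
  pos 6: 10010 XOR 10111 = 00101
  pos 8: 10100 XOR 10111 = 00011
Remainder (last 4 bits) = 1100. This is the CRC / FCS.

1100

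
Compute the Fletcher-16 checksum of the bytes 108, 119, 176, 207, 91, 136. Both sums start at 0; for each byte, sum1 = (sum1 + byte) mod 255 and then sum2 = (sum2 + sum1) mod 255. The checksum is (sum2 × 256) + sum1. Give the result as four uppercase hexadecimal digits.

Running sums (mod 255):
  after byte 0 (108): sum1=108, sum2=108
  after byte 1 (119): sum1=227, sum2=80
  after byte 2 (176): sum1=148, sum2=228
  after byte 3 (207): sum1=100, sum2=73
  after byte 4 (91): sum1=191, sum2=9
  after byte 5 (136): sum1=72, sum2=81
Checksum = sum2·256 + sum1 = 81·256 + 72 = 20808 = 0x5148.

5148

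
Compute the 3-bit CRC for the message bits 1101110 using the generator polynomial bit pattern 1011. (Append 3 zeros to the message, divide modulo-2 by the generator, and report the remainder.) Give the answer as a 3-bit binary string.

010

Append 3 zeros: 1101110000. Divide by 1011 (XOR where the leading bit is 1):
  pos 0: 1101 XOR 1011 = 0110
  pos 1: 1101 XOR 1011 = 0110
  pos 2: 1101 XOR 1011 = 0110
  pos 3: 1100 XOR 1011 = 0111
  pos 4: 1110 XOR 1011 = 0101
  pos 5: 1010 XOR 1011 = 0001
Remainder (last 3 bits) = 010. This is the CRC / FCS.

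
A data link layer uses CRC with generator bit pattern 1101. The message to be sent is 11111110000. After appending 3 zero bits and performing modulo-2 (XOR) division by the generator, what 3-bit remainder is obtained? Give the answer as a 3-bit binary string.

000

Append 3 zeros: 11111110000000. Divide by 1101 (XOR where the leading bit is 1):
  pos 0: 1111 XOR 1101 = 0010
  pos 2: 1011 XOR 1101 = 0110
  pos 3: 1101 XOR 1101 = 0000
Remainder (last 3 bits) = 000. This is the CRC / FCS.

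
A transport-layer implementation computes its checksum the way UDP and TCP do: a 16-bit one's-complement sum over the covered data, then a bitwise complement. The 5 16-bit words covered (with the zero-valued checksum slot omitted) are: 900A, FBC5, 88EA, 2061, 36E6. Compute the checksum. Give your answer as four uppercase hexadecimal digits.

93FD

One's-complement addition (fold any carry out of bit 15 back into bit 0):
  0x900A + 0xFBC5 = 0x18BCF → wrap carry → 0x8BD0
  0x8BD0 + 0x88EA = 0x114BA → wrap carry → 0x14BB
  0x14BB + 0x2061 = 0x0351C
  0x351C + 0x36E6 = 0x06C02
One's-complement sum = 0x6C02.
Checksum = ~0x6C02 & 0xFFFF = 0x93FD.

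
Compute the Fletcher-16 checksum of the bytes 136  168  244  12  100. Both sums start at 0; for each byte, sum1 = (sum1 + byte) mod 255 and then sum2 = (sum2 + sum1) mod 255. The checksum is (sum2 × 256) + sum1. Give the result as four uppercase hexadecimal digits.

Running sums (mod 255):
  after byte 0 (136): sum1=136, sum2=136
  after byte 1 (168): sum1=49, sum2=185
  after byte 2 (244): sum1=38, sum2=223
  after byte 3 (12): sum1=50, sum2=18
  after byte 4 (100): sum1=150, sum2=168
Checksum = sum2·256 + sum1 = 168·256 + 150 = 43158 = 0xA896.

A896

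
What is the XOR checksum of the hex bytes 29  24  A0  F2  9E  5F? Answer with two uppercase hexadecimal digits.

9E

XOR the bytes together:
  start with 0x29
  0x29 ⊕ 0x24 = 0x0D
  0x0D ⊕ 0xA0 = 0xAD
  0xAD ⊕ 0xF2 = 0x5F
  0x5F ⊕ 0x9E = 0xC1
  0xC1 ⊕ 0x5F = 0x9E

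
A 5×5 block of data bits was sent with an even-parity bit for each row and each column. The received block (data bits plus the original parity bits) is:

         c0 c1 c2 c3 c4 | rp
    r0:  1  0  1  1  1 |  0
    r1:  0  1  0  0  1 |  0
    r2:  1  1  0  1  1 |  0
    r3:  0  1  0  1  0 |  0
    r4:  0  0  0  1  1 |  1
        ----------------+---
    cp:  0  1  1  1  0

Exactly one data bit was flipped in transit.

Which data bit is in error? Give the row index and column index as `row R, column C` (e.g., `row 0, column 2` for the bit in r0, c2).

row 4, column 3

Recompute each row's even parity and compare to rp:
  r0: data parity 0, sent rp 0 → ok
  r1: data parity 0, sent rp 0 → ok
  r2: data parity 0, sent rp 0 → ok
  r3: data parity 0, sent rp 0 → ok
  r4: data parity 0, sent rp 1 → mismatch
Recompute each column's even parity and compare to cp:
  c0: data parity 0, sent cp 0 → ok
  c1: data parity 1, sent cp 1 → ok
  c2: data parity 1, sent cp 1 → ok
  c3: data parity 0, sent cp 1 → mismatch
  c4: data parity 0, sent cp 0 → ok
Exactly one row (r4) and one column (c3) fail → the flipped bit is at their intersection.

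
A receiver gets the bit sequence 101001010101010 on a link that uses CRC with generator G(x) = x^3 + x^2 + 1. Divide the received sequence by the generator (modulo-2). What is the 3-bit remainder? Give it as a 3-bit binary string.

Modulo-2 division of 101001010101010 by 1101:
  pos 0: 1010 XOR 1101 = 0111
  pos 1: 1110 XOR 1101 = 0011
  pos 3: 1110 XOR 1101 = 0011
  pos 5: 1110 XOR 1101 = 0011
  pos 7: 1110 XOR 1101 = 0011
  pos 9: 1110 XOR 1101 = 0011
  pos 11: 1110 XOR 1101 = 0011
Remainder = 011 (nonzero — an error is detected).

011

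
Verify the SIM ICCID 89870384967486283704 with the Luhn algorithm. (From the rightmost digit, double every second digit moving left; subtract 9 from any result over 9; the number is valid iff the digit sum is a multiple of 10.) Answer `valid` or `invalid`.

From the right, keep odd positions and double even positions (subtract 9 from any doubled value over 9):
  doubled (positions 2,4,...): 0 6 4 7 5 9 7 0 7 7 → sum 52
  kept (positions 1,3,...): 4 7 8 6 4 6 4 3 7 9 → sum 58
Total = 110.
110 mod 10 = 0, so the number is valid.

valid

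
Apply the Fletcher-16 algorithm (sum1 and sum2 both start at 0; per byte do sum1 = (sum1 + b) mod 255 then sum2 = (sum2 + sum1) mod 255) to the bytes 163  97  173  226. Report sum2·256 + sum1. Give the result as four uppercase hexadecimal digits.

Running sums (mod 255):
  after byte 0 (163): sum1=163, sum2=163
  after byte 1 (97): sum1=5, sum2=168
  after byte 2 (173): sum1=178, sum2=91
  after byte 3 (226): sum1=149, sum2=240
Checksum = sum2·256 + sum1 = 240·256 + 149 = 61589 = 0xF095.

F095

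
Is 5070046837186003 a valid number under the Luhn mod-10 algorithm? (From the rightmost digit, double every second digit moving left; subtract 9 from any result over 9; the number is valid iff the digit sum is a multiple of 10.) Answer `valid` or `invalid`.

valid

From the right, keep odd positions and double even positions (subtract 9 from any doubled value over 9):
  doubled (positions 2,4,...): 0 3 2 6 3 0 5 1 → sum 20
  kept (positions 1,3,...): 3 0 8 7 8 4 0 0 → sum 30
Total = 50.
50 mod 10 = 0, so the number is valid.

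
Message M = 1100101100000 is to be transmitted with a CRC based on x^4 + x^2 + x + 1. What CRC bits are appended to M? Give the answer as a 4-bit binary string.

0100

Append 4 zeros: 11001011000000000. Divide by 10111 (XOR where the leading bit is 1):
  pos 0: 11001 XOR 10111 = 01110
  pos 1: 11100 XOR 10111 = 01011
  pos 2: 10111 XOR 10111 = 00000
  pos 7: 10000 XOR 10111 = 00111
  pos 9: 11100 XOR 10111 = 01011
  pos 10: 10110 XOR 10111 = 00001
Remainder (last 4 bits) = 0100. This is the CRC / FCS.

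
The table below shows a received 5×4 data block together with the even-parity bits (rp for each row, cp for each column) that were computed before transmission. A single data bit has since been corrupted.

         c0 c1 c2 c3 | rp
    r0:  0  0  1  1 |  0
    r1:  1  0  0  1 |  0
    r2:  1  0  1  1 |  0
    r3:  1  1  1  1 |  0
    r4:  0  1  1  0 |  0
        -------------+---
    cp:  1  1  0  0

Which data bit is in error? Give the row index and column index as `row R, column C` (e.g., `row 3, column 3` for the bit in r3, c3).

row 2, column 1

Recompute each row's even parity and compare to rp:
  r0: data parity 0, sent rp 0 → ok
  r1: data parity 0, sent rp 0 → ok
  r2: data parity 1, sent rp 0 → mismatch
  r3: data parity 0, sent rp 0 → ok
  r4: data parity 0, sent rp 0 → ok
Recompute each column's even parity and compare to cp:
  c0: data parity 1, sent cp 1 → ok
  c1: data parity 0, sent cp 1 → mismatch
  c2: data parity 0, sent cp 0 → ok
  c3: data parity 0, sent cp 0 → ok
Exactly one row (r2) and one column (c1) fail → the flipped bit is at their intersection.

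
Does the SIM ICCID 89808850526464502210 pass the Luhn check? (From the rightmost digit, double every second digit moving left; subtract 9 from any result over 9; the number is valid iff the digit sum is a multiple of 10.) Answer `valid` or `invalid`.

invalid

From the right, keep odd positions and double even positions (subtract 9 from any doubled value over 9):
  doubled (positions 2,4,...): 2 4 1 3 3 1 1 7 7 7 → sum 36
  kept (positions 1,3,...): 0 2 0 4 4 2 0 8 0 9 → sum 29
Total = 65.
65 mod 10 = 5, so the number is invalid.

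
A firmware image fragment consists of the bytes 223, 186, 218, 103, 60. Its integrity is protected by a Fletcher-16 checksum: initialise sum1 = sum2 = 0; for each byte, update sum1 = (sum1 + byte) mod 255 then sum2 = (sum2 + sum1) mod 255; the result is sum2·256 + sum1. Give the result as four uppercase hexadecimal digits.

Running sums (mod 255):
  after byte 0 (223): sum1=223, sum2=223
  after byte 1 (186): sum1=154, sum2=122
  after byte 2 (218): sum1=117, sum2=239
  after byte 3 (103): sum1=220, sum2=204
  after byte 4 (60): sum1=25, sum2=229
Checksum = sum2·256 + sum1 = 229·256 + 25 = 58649 = 0xE519.

E519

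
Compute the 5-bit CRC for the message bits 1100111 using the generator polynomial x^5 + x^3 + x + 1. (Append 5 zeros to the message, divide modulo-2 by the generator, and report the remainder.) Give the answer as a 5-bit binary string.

00100

Append 5 zeros: 110011100000. Divide by 101011 (XOR where the leading bit is 1):
  pos 0: 110011 XOR 101011 = 011000
  pos 1: 110001 XOR 101011 = 011010
  pos 2: 110100 XOR 101011 = 011111
  pos 3: 111110 XOR 101011 = 010101
  pos 4: 101010 XOR 101011 = 000001
Remainder (last 5 bits) = 00100. This is the CRC / FCS.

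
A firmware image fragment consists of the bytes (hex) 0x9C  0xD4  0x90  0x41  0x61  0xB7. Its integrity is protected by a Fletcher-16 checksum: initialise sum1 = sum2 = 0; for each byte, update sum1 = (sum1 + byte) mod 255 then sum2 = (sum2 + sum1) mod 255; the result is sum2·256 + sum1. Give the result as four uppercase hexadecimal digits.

Running sums (mod 255):
  after byte 0 (0x9C): sum1=156, sum2=156
  after byte 1 (0xD4): sum1=113, sum2=14
  after byte 2 (0x90): sum1=2, sum2=16
  after byte 3 (0x41): sum1=67, sum2=83
  after byte 4 (0x61): sum1=164, sum2=247
  after byte 5 (0xB7): sum1=92, sum2=84
Checksum = sum2·256 + sum1 = 84·256 + 92 = 21596 = 0x545C.

545C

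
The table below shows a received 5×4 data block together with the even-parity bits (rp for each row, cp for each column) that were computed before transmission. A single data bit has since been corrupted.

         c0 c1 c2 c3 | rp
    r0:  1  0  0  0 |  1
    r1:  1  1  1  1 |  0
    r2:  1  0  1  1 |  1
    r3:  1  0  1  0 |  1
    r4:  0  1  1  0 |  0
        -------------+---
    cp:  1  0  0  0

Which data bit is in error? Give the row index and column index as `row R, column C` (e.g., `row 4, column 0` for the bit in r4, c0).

Recompute each row's even parity and compare to rp:
  r0: data parity 1, sent rp 1 → ok
  r1: data parity 0, sent rp 0 → ok
  r2: data parity 1, sent rp 1 → ok
  r3: data parity 0, sent rp 1 → mismatch
  r4: data parity 0, sent rp 0 → ok
Recompute each column's even parity and compare to cp:
  c0: data parity 0, sent cp 1 → mismatch
  c1: data parity 0, sent cp 0 → ok
  c2: data parity 0, sent cp 0 → ok
  c3: data parity 0, sent cp 0 → ok
Exactly one row (r3) and one column (c0) fail → the flipped bit is at their intersection.

row 3, column 0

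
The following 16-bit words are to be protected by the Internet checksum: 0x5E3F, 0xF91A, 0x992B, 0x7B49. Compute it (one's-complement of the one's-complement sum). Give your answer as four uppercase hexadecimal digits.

One's-complement addition (fold any carry out of bit 15 back into bit 0):
  0x5E3F + 0xF91A = 0x15759 → wrap carry → 0x575A
  0x575A + 0x992B = 0x0F085
  0xF085 + 0x7B49 = 0x16BCE → wrap carry → 0x6BCF
One's-complement sum = 0x6BCF.
Checksum = ~0x6BCF & 0xFFFF = 0x9430.

9430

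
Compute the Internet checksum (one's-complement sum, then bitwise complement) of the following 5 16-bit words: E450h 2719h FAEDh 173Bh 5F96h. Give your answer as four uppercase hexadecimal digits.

82D6

One's-complement addition (fold any carry out of bit 15 back into bit 0):
  0xE450 + 0x2719 = 0x10B69 → wrap carry → 0x0B6A
  0x0B6A + 0xFAED = 0x10657 → wrap carry → 0x0658
  0x0658 + 0x173B = 0x01D93
  0x1D93 + 0x5F96 = 0x07D29
One's-complement sum = 0x7D29.
Checksum = ~0x7D29 & 0xFFFF = 0x82D6.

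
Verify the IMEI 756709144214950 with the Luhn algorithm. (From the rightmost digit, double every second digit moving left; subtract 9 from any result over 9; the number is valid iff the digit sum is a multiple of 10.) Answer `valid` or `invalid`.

invalid

From the right, keep odd positions and double even positions (subtract 9 from any doubled value over 9):
  doubled (positions 2,4,...): 1 8 4 8 9 5 1 → sum 36
  kept (positions 1,3,...): 0 9 1 4 1 0 6 7 → sum 28
Total = 64.
64 mod 10 = 4, so the number is invalid.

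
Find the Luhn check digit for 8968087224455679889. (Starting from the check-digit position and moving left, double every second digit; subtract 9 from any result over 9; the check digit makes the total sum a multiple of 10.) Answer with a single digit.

2

Partial digits right→left: 9 8 8 9 7 6 5 5 4 4 2 2 7 8 0 8 6 9 8
Double every second digit counting from the check-digit position (so the 1st, 3rd, 5th, ... of the partial from the right).
  doubled (with −9 where >9): 9 7 5 1 8 4 5 0 3 7 → sum 49
  kept as-is: 8 9 6 5 4 2 8 8 9 → sum 59
Total = 49 + 59 = 108.
Check digit = (10 − (108 mod 10)) mod 10 = 2.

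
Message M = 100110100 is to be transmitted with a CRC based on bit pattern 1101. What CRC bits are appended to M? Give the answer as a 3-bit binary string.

Append 3 zeros: 100110100000. Divide by 1101 (XOR where the leading bit is 1):
  pos 0: 1001 XOR 1101 = 0100
  pos 1: 1001 XOR 1101 = 0100
  pos 2: 1000 XOR 1101 = 0101
  pos 3: 1011 XOR 1101 = 0110
  pos 4: 1100 XOR 1101 = 0001
  pos 7: 1000 XOR 1101 = 0101
  pos 8: 1010 XOR 1101 = 0111
Remainder (last 3 bits) = 111. This is the CRC / FCS.

111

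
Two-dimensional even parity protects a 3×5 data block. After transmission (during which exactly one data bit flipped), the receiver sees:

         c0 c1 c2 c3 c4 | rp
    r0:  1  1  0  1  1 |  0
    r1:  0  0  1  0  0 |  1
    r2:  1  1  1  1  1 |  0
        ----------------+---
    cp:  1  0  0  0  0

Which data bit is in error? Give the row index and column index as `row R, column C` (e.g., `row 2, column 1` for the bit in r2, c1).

row 2, column 0

Recompute each row's even parity and compare to rp:
  r0: data parity 0, sent rp 0 → ok
  r1: data parity 1, sent rp 1 → ok
  r2: data parity 1, sent rp 0 → mismatch
Recompute each column's even parity and compare to cp:
  c0: data parity 0, sent cp 1 → mismatch
  c1: data parity 0, sent cp 0 → ok
  c2: data parity 0, sent cp 0 → ok
  c3: data parity 0, sent cp 0 → ok
  c4: data parity 0, sent cp 0 → ok
Exactly one row (r2) and one column (c0) fail → the flipped bit is at their intersection.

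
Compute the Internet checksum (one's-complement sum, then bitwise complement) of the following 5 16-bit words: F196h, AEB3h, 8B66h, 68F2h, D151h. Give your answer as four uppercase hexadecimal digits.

One's-complement addition (fold any carry out of bit 15 back into bit 0):
  0xF196 + 0xAEB3 = 0x1A049 → wrap carry → 0xA04A
  0xA04A + 0x8B66 = 0x12BB0 → wrap carry → 0x2BB1
  0x2BB1 + 0x68F2 = 0x094A3
  0x94A3 + 0xD151 = 0x165F4 → wrap carry → 0x65F5
One's-complement sum = 0x65F5.
Checksum = ~0x65F5 & 0xFFFF = 0x9A0A.

9A0A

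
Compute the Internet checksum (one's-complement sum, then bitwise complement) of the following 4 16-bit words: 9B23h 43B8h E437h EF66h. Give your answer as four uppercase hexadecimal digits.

One's-complement addition (fold any carry out of bit 15 back into bit 0):
  0x9B23 + 0x43B8 = 0x0DEDB
  0xDEDB + 0xE437 = 0x1C312 → wrap carry → 0xC313
  0xC313 + 0xEF66 = 0x1B279 → wrap carry → 0xB27A
One's-complement sum = 0xB27A.
Checksum = ~0xB27A & 0xFFFF = 0x4D85.

4D85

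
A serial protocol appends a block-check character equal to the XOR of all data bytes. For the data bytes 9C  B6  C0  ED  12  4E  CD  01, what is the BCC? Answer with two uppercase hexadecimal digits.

XOR the bytes together:
  start with 0x9C
  0x9C ⊕ 0xB6 = 0x2A
  0x2A ⊕ 0xC0 = 0xEA
  0xEA ⊕ 0xED = 0x07
  0x07 ⊕ 0x12 = 0x15
  0x15 ⊕ 0x4E = 0x5B
  0x5B ⊕ 0xCD = 0x96
  0x96 ⊕ 0x01 = 0x97

97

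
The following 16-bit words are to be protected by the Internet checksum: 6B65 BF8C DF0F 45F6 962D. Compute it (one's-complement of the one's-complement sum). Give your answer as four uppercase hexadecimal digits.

19DA

One's-complement addition (fold any carry out of bit 15 back into bit 0):
  0x6B65 + 0xBF8C = 0x12AF1 → wrap carry → 0x2AF2
  0x2AF2 + 0xDF0F = 0x10A01 → wrap carry → 0x0A02
  0x0A02 + 0x45F6 = 0x04FF8
  0x4FF8 + 0x962D = 0x0E625
One's-complement sum = 0xE625.
Checksum = ~0xE625 & 0xFFFF = 0x19DA.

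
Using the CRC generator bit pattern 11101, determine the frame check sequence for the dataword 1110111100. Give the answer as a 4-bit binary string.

1101

Append 4 zeros: 11101111000000. Divide by 11101 (XOR where the leading bit is 1):
  pos 0: 11101 XOR 11101 = 00000
  pos 5: 11100 XOR 11101 = 00001
  pos 9: 10000 XOR 11101 = 01101
Remainder (last 4 bits) = 1101. This is the CRC / FCS.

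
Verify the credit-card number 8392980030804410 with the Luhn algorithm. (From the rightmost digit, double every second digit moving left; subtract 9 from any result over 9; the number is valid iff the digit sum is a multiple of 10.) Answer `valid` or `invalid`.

From the right, keep odd positions and double even positions (subtract 9 from any doubled value over 9):
  doubled (positions 2,4,...): 2 8 7 6 0 9 9 7 → sum 48
  kept (positions 1,3,...): 0 4 0 0 0 8 2 3 → sum 17
Total = 65.
65 mod 10 = 5, so the number is invalid.

invalid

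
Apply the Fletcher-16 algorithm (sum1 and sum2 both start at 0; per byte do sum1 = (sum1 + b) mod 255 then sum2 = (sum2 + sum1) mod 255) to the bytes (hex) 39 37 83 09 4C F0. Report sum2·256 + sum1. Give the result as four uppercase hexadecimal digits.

1E3A

Running sums (mod 255):
  after byte 0 (39): sum1=57, sum2=57
  after byte 1 (37): sum1=112, sum2=169
  after byte 2 (83): sum1=243, sum2=157
  after byte 3 (09): sum1=252, sum2=154
  after byte 4 (4C): sum1=73, sum2=227
  after byte 5 (F0): sum1=58, sum2=30
Checksum = sum2·256 + sum1 = 30·256 + 58 = 7738 = 0x1E3A.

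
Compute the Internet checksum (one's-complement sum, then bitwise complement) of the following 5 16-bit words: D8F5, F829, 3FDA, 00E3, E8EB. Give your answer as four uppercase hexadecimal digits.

0537

One's-complement addition (fold any carry out of bit 15 back into bit 0):
  0xD8F5 + 0xF829 = 0x1D11E → wrap carry → 0xD11F
  0xD11F + 0x3FDA = 0x110F9 → wrap carry → 0x10FA
  0x10FA + 0x00E3 = 0x011DD
  0x11DD + 0xE8EB = 0x0FAC8
One's-complement sum = 0xFAC8.
Checksum = ~0xFAC8 & 0xFFFF = 0x0537.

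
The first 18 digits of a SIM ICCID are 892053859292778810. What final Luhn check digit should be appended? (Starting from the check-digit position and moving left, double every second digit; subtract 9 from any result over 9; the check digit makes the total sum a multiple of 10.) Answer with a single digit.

7

Partial digits right→left: 0 1 8 8 7 7 2 9 2 9 5 8 3 5 0 2 9 8
Double every second digit counting from the check-digit position (so the 1st, 3rd, 5th, ... of the partial from the right).
  doubled (with −9 where >9): 0 7 5 4 4 1 6 0 9 → sum 36
  kept as-is: 1 8 7 9 9 8 5 2 8 → sum 57
Total = 36 + 57 = 93.
Check digit = (10 − (93 mod 10)) mod 10 = 7.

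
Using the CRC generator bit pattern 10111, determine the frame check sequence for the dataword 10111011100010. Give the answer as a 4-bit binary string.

0101

Append 4 zeros: 101110111000100000. Divide by 10111 (XOR where the leading bit is 1):
  pos 0: 10111 XOR 10111 = 00000
  pos 6: 11100 XOR 10111 = 01011
  pos 7: 10110 XOR 10111 = 00001
  pos 11: 11000 XOR 10111 = 01111
  pos 12: 11110 XOR 10111 = 01001
  pos 13: 10010 XOR 10111 = 00101
Remainder (last 4 bits) = 0101. This is the CRC / FCS.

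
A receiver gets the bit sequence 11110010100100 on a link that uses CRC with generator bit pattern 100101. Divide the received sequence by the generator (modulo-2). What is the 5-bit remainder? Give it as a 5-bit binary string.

Modulo-2 division of 11110010100100 by 100101:
  pos 0: 111100 XOR 100101 = 011001
  pos 1: 110011 XOR 100101 = 010110
  pos 2: 101100 XOR 100101 = 001001
  pos 4: 100110 XOR 100101 = 000011
  pos 8: 110100 XOR 100101 = 010001
Remainder = 10001 (nonzero — an error is detected).

10001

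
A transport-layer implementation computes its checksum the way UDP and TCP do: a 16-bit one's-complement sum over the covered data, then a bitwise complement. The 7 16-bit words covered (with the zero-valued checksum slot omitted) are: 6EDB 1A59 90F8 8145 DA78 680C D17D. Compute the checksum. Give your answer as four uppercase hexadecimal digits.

One's-complement addition (fold any carry out of bit 15 back into bit 0):
  0x6EDB + 0x1A59 = 0x08934
  0x8934 + 0x90F8 = 0x11A2C → wrap carry → 0x1A2D
  0x1A2D + 0x8145 = 0x09B72
  0x9B72 + 0xDA78 = 0x175EA → wrap carry → 0x75EB
  0x75EB + 0x680C = 0x0DDF7
  0xDDF7 + 0xD17D = 0x1AF74 → wrap carry → 0xAF75
One's-complement sum = 0xAF75.
Checksum = ~0xAF75 & 0xFFFF = 0x508A.

508A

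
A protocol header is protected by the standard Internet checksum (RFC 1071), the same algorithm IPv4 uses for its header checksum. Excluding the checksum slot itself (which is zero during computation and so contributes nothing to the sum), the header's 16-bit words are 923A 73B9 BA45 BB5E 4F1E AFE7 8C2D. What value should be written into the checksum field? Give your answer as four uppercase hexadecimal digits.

F933

One's-complement addition (fold any carry out of bit 15 back into bit 0):
  0x923A + 0x73B9 = 0x105F3 → wrap carry → 0x05F4
  0x05F4 + 0xBA45 = 0x0C039
  0xC039 + 0xBB5E = 0x17B97 → wrap carry → 0x7B98
  0x7B98 + 0x4F1E = 0x0CAB6
  0xCAB6 + 0xAFE7 = 0x17A9D → wrap carry → 0x7A9E
  0x7A9E + 0x8C2D = 0x106CB → wrap carry → 0x06CC
One's-complement sum = 0x06CC.
Checksum = ~0x06CC & 0xFFFF = 0xF933.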